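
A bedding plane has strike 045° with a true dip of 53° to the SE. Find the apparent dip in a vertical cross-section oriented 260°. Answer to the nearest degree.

37°

Angle between strike (045°) and section (260°): β = 35°.
tan α = tan 53° × sin 35° = 1.3270 × 0.5736 = 0.7612
α = arctan(0.7612) = 37.28°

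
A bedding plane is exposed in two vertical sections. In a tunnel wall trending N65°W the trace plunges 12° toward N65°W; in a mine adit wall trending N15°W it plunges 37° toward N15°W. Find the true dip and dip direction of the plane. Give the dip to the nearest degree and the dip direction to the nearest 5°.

The two traces are lines in the plane: v₁ = (sin 295°·cos 12°, cos 295°·cos 12°, −sin 12°), v₂ = (sin 345°·cos 37°, cos 345°·cos 37°, −sin 37°).
The plane normal is n = v₁ × v₂ ∝ (0.088, 0.491, 0.598).
tan δ = √(n_x²+n_y²)/n_z = 0.498/0.598, so δ = 39.8°.
Dip direction = azimuth of (n_x, n_y) = atan2(0.088, 0.491) = 10°.

true dip 40°, dip direction 010°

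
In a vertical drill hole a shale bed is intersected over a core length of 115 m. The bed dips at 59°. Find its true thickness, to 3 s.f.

59.2 m

True thickness t = h · cos(dip) = 115 × cos 59°
t = 115 × 0.5150 = 59.229 m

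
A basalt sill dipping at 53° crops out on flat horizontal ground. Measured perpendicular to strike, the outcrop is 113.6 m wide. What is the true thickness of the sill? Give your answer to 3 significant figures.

90.7 m

True thickness t = w · sin(dip) = 113.6 × sin 53°
t = 113.6 × 0.7986 = 90.725 m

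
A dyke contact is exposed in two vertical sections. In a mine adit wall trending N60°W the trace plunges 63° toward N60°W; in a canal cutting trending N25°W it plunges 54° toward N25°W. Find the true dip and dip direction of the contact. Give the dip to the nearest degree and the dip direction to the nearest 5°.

true dip 63°, dip direction 290°

Each apparent-dip line lies in the plane. As unit vectors (x east, y north, z up), v₁ plunges 63°→N60°W and v₂ plunges 54°→N25°W.
The plane normal is n = v₁ × v₂ ∝ (-0.291, 0.097, 0.153).
Dip δ = arctan(|n_h|/n_z) = arctan(0.307/0.153) = 63.5°.
The horizontal component of n points toward azimuth atan2(n_x, n_y) = 288°, the dip direction.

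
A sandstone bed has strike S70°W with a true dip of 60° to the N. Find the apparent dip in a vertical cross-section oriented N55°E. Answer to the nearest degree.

24°

Angle between strike (S70°W) and section (N55°E): β = 15°.
tan(apparent dip) = tan 60° · sin 15° = 0.4483
apparent dip = arctan 0.4483 = 24.15°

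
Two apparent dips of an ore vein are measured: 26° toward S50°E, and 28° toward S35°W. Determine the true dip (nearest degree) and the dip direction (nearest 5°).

The two traces are lines in the plane: v₁ = (sin 130°·cos 26°, cos 130°·cos 26°, −sin 26°), v₂ = (sin 215°·cos 28°, cos 215°·cos 28°, −sin 28°).
n = v₁ × v₂ = (0.046, -0.545, 0.791) (taken with n_z > 0).
tan δ = √(n_x²+n_y²)/n_z = 0.547/0.791, so δ = 34.7°.
Dip direction = azimuth of (n_x, n_y) = atan2(0.046, -0.545) = 175°.

true dip 35°, dip direction 175°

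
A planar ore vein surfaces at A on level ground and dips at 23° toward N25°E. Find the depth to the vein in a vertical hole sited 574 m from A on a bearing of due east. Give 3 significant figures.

The hole lies 65° from the dip direction, so the down-dip offset is 574 × cos 65° = 242.58 m.
Depth = down-dip offset × tan(dip) = 242.58 × tan 23° = 242.58 × 0.4245
Depth = 102.97 m

103 m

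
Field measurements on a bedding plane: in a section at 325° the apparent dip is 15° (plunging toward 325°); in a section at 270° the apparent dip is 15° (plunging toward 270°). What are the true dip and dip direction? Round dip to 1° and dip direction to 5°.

true dip 17°, dip direction 300°

Each apparent-dip line lies in the plane. As unit vectors (x east, y north, z up), v₁ plunges 15°→325° and v₂ plunges 15°→270°.
Cross product v₁ × v₂ gives the pole to the plane: n ∝ (-0.205, 0.107, 0.764).
Dip δ = arctan(|n_h|/n_z) = arctan(0.231/0.764) = 16.8°.
Dip direction = atan2(-0.205, 0.107) = 298° (azimuth of n's horizontal projection).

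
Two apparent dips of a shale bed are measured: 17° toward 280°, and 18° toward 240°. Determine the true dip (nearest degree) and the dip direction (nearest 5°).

The two traces are lines in the plane: v₁ = (sin 280°·cos 17°, cos 280°·cos 17°, −sin 17°), v₂ = (sin 240°·cos 18°, cos 240°·cos 18°, −sin 18°).
The plane normal is n = v₁ × v₂ ∝ (-0.190, -0.050, 0.585).
Dip δ = arctan(|n_h|/n_z) = arctan(0.197/0.585) = 18.6°.
Dip direction = azimuth of (n_x, n_y) = atan2(-0.190, -0.050) = 255°.

true dip 19°, dip direction 255°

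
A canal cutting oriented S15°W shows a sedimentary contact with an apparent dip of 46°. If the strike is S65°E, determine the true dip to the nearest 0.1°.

β = acute angle between strike S65°E and section S15°W = 80°.
tan δ = tan α / sin β = tan 46° / sin 80° = 1.0355 / 0.9848 = 1.0515
true dip = arctan 1.0515 = 46.44°

46.4°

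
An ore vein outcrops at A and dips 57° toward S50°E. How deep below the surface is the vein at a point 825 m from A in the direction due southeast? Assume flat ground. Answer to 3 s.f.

1270 m

The hole lies 5° from the dip direction, so the down-dip offset is 825 × cos 5° = 821.86 m.
Depth = down-dip offset × tan(dip) = 821.86 × tan 57° = 821.86 × 1.5399
Depth = 1265.55 m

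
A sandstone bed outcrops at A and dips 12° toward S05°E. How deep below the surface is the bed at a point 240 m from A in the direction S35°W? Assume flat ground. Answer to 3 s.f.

The hole lies 40° from the dip direction, so the down-dip offset is 240 × cos 40° = 183.85 m.
Depth = down-dip offset × tan(dip) = 183.85 × tan 12° = 183.85 × 0.2126
Depth = 39.08 m

39.1 m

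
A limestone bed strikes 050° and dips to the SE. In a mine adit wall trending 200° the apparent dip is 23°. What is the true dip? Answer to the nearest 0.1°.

40.3°

The section is 30° from the strike.
tan(true dip) = tan 23° / sin 30° = 0.8489
true dip = arctan 0.8489 = 40.33°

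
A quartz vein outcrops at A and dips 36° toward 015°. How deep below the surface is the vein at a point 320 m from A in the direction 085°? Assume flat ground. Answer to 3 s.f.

The hole lies 70° from the dip direction, so the down-dip offset is 320 × cos 70° = 109.45 m.
Depth = down-dip offset × tan(dip) = 109.45 × tan 36° = 109.45 × 0.7265
Depth = 79.52 m

79.5 m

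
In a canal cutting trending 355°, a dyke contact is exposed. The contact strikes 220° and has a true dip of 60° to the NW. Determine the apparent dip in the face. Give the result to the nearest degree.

51°

The section lies 45° from the strike.
tan(apparent dip) = tan 60° · sin 45° = 1.2247
α = arctan(1.2247) = 50.77°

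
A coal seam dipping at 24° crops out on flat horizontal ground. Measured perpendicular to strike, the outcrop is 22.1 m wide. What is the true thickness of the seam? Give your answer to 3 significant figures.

8.99 m

True thickness t = w · sin(dip) = 22.1 × sin 24°
t = 22.1 × 0.4067 = 8.989 m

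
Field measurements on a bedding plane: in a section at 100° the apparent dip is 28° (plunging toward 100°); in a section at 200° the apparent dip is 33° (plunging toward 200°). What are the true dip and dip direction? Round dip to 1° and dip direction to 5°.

Represent each trace as a vector plunging at its apparent dip toward its trend (east-north-up frame): v₁ = (0.870, -0.153, -0.469), v₂ = (-0.287, -0.788, -0.545).
The plane normal is n = v₁ × v₂ ∝ (0.286, -0.608, 0.729).
tan δ = √(n_x²+n_y²)/n_z = 0.672/0.729, so δ = 42.7°.
The horizontal component of n points toward azimuth atan2(n_x, n_y) = 155°, the dip direction.

true dip 43°, dip direction 155°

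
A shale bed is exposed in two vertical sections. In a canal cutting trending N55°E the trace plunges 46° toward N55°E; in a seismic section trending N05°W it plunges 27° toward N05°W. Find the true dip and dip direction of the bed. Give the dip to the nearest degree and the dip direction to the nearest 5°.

Represent each trace as a vector plunging at its apparent dip toward its trend (east-north-up frame): v₁ = (0.569, 0.398, -0.719), v₂ = (-0.078, 0.888, -0.454).
n = v₁ × v₂ = (0.458, 0.314, 0.536) (taken with n_z > 0).
Dip δ = arctan(|n_h|/n_z) = arctan(0.555/0.536) = 46.0°.
Dip direction = atan2(0.458, 0.314) = 56° (azimuth of n's horizontal projection).

true dip 46°, dip direction 055°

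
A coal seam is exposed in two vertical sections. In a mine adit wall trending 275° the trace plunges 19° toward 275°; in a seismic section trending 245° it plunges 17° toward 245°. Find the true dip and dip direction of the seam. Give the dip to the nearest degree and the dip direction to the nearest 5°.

true dip 19°, dip direction 270°

Represent each trace as a vector plunging at its apparent dip toward its trend (east-north-up frame): v₁ = (-0.942, 0.082, -0.326), v₂ = (-0.867, -0.404, -0.292).
n = v₁ × v₂ = (-0.156, 0.007, 0.452) (taken with n_z > 0).
True dip = arccos(n_z / |n|) = arccos(0.9454) = 19.0°.
Dip direction = azimuth of (n_x, n_y) = atan2(-0.156, 0.007) = 272°.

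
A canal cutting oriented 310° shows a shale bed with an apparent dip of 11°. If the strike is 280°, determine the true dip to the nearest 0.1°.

21.2°

The section is 30° from the strike.
tan(true dip) = tan 11° / sin 30° = 0.3888
δ = arctan(0.3888) = 21.24°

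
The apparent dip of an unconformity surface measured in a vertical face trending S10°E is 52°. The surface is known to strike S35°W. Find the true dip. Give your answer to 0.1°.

The section is 45° from the strike.
tan(true dip) = tan 52° / sin 45° = 1.8101
true dip = arctan 1.8101 = 61.08°

61.1°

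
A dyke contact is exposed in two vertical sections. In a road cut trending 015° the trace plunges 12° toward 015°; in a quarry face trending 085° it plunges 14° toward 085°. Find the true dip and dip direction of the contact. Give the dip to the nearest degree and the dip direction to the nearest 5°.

true dip 16°, dip direction 055°

The two traces are lines in the plane: v₁ = (sin 15°·cos 12°, cos 15°·cos 12°, −sin 12°), v₂ = (sin 85°·cos 14°, cos 85°·cos 14°, −sin 14°).
The plane normal is n = v₁ × v₂ ∝ (0.211, 0.140, 0.892).
Dip δ = arctan(|n_h|/n_z) = arctan(0.253/0.892) = 15.8°.
The horizontal component of n points toward azimuth atan2(n_x, n_y) = 56°, the dip direction.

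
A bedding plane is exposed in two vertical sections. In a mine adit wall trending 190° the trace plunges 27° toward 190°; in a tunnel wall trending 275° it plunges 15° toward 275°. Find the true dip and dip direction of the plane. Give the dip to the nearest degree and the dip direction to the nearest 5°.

true dip 29°, dip direction 215°

Each apparent-dip line lies in the plane. As unit vectors (x east, y north, z up), v₁ plunges 27°→190° and v₂ plunges 15°→275°.
The plane normal is n = v₁ × v₂ ∝ (-0.265, -0.397, 0.857).
Dip δ = arctan(|n_h|/n_z) = arctan(0.477/0.857) = 29.1°.
Dip direction = atan2(-0.265, -0.397) = 214° (azimuth of n's horizontal projection).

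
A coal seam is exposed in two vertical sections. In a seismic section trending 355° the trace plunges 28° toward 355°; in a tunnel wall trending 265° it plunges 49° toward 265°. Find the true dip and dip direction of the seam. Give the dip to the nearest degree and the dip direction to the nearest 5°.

Represent each trace as a vector plunging at its apparent dip toward its trend (east-north-up frame): v₁ = (-0.077, 0.880, -0.469), v₂ = (-0.654, -0.057, -0.755).
n = v₁ × v₂ = (-0.691, 0.249, 0.579) (taken with n_z > 0).
Dip δ = arctan(|n_h|/n_z) = arctan(0.734/0.579) = 51.7°.
The horizontal component of n points toward azimuth atan2(n_x, n_y) = 290°, the dip direction.

true dip 52°, dip direction 290°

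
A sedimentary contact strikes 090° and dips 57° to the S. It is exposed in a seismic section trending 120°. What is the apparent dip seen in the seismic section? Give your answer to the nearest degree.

Angle between strike (090°) and section (120°): β = 30°.
tan α = tan 57° × sin 30° = 1.5399 × 0.5000 = 0.7699
α = arctan(0.7699) = 37.59°

38°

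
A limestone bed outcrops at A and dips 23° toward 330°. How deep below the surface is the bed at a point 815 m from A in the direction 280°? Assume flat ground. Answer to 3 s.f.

The hole lies 50° from the dip direction, so the down-dip offset is 815 × cos 50° = 523.87 m.
Depth = down-dip offset × tan(dip) = 523.87 × tan 23° = 523.87 × 0.4245
Depth = 222.37 m

222 m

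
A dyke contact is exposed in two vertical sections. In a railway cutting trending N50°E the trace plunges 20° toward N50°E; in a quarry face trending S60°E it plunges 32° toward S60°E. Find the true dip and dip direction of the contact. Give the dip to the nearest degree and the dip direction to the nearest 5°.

true dip 33°, dip direction 105°

Represent each trace as a vector plunging at its apparent dip toward its trend (east-north-up frame): v₁ = (0.720, 0.604, -0.342), v₂ = (0.734, -0.424, -0.530).
Cross product v₁ × v₂ gives the pole to the plane: n ∝ (0.465, -0.130, 0.749).
True dip = arccos(n_z / |n|) = arccos(0.8404) = 32.8°.
Dip direction = atan2(0.465, -0.130) = 106° (azimuth of n's horizontal projection).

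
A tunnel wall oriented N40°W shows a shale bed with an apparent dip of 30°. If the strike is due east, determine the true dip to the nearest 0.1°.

The section is 50° from the strike.
tan(true dip) = tan 30° / sin 50° = 0.7537
true dip = arctan 0.7537 = 37.00°

37.0°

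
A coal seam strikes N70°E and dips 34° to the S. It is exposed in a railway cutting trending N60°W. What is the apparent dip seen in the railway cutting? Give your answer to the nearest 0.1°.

The strike is N70°E and the section trends N60°W; the acute angle between them is β = 50°.
tan α = tan 34° × sin 50° = 0.6745 × 0.7660 = 0.5167
apparent dip = arctan 0.5167 = 27.33°

27.3°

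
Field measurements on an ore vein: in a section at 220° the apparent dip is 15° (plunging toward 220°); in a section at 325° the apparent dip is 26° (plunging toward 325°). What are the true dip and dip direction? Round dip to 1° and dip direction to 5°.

true dip 32°, dip direction 285°

Each apparent-dip line lies in the plane. As unit vectors (x east, y north, z up), v₁ plunges 15°→220° and v₂ plunges 26°→325°.
The plane normal is n = v₁ × v₂ ∝ (-0.515, 0.139, 0.839).
True dip = arccos(n_z / |n|) = arccos(0.8438) = 32.5°.
Dip direction = atan2(-0.515, 0.139) = 285° (azimuth of n's horizontal projection).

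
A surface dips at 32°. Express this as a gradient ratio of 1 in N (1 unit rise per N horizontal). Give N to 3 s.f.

1 : N means tan θ = 1/N, so N = 1/tan 32° = 1/0.6249

1 in 1.60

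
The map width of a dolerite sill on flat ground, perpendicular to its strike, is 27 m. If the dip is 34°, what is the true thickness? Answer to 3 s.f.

True thickness t = w · sin(dip) = 27 × sin 34°
t = 27 × 0.5592 = 15.098 m

15.1 m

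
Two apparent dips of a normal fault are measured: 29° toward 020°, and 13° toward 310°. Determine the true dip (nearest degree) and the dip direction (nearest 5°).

true dip 29°, dip direction 015°

The two traces are lines in the plane: v₁ = (sin 20°·cos 29°, cos 20°·cos 29°, −sin 29°), v₂ = (sin 310°·cos 13°, cos 310°·cos 13°, −sin 13°).
The plane normal is n = v₁ × v₂ ∝ (0.119, 0.429, 0.801).
Dip δ = arctan(|n_h|/n_z) = arctan(0.445/0.801) = 29.1°.
Dip direction = azimuth of (n_x, n_y) = atan2(0.119, 0.429) = 15°.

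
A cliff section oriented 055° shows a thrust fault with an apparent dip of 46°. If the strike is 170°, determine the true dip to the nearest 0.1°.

48.8°

β = acute angle between strike 170° and section 055° = 65°.
tan δ = tan α / sin β = tan 46° / sin 65° = 1.0355 / 0.9063 = 1.1426
true dip = arctan 1.1426 = 48.81°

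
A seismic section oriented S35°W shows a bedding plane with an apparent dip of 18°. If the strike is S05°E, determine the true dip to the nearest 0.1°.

26.8°

β = acute angle between strike S05°E and section S35°W = 40°.
tan δ = tan α / sin β = tan 18° / sin 40° = 0.3249 / 0.6428 = 0.5055
true dip = arctan 0.5055 = 26.82°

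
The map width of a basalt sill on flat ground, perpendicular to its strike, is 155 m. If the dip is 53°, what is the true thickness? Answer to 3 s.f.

True thickness t = w · sin(dip) = 155 × sin 53°
t = 155 × 0.7986 = 123.789 m

124 m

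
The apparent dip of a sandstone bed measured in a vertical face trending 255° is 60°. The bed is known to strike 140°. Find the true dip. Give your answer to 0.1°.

The section is 65° from the strike.
tan(true dip) = tan 60° / sin 65° = 1.9111
δ = arctan(1.9111) = 62.38°

62.4°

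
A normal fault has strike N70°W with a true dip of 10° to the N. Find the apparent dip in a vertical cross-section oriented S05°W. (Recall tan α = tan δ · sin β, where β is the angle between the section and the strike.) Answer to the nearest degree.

10°

Angle between strike (N70°W) and section (S05°W): β = 75°.
tan α = tan 10° × sin 75° = 0.1763 × 0.9659 = 0.1703
apparent dip = arctan 0.1703 = 9.67°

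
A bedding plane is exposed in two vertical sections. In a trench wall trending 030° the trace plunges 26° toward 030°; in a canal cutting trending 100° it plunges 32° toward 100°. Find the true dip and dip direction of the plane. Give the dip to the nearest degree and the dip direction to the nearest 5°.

The two traces are lines in the plane: v₁ = (sin 30°·cos 26°, cos 30°·cos 26°, −sin 26°), v₂ = (sin 100°·cos 32°, cos 100°·cos 32°, −sin 32°).
The plane normal is n = v₁ × v₂ ∝ (0.477, 0.128, 0.716).
tan δ = √(n_x²+n_y²)/n_z = 0.494/0.716, so δ = 34.6°.
Dip direction = atan2(0.477, 0.128) = 75° (azimuth of n's horizontal projection).

true dip 35°, dip direction 075°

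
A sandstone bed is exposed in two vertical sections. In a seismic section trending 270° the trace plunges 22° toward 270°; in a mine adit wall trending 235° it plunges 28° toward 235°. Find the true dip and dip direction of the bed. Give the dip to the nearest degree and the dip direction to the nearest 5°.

true dip 28°, dip direction 230°

Each apparent-dip line lies in the plane. As unit vectors (x east, y north, z up), v₁ plunges 22°→270° and v₂ plunges 28°→235°.
Cross product v₁ × v₂ gives the pole to the plane: n ∝ (-0.190, -0.164, 0.470).
Dip δ = arctan(|n_h|/n_z) = arctan(0.251/0.470) = 28.1°.
Dip direction = azimuth of (n_x, n_y) = atan2(-0.190, -0.164) = 229°.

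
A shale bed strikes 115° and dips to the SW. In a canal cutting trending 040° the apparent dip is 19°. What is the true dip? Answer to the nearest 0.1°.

β = acute angle between strike 115° and section 040° = 75°.
tan δ = tan α / sin β = tan 19° / sin 75° = 0.3443 / 0.9659 = 0.3565
true dip = arctan 0.3565 = 19.62°

19.6°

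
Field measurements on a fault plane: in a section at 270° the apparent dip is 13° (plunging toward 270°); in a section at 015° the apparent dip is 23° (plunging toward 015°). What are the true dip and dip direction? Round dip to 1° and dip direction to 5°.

true dip 29°, dip direction 335°

Each apparent-dip line lies in the plane. As unit vectors (x east, y north, z up), v₁ plunges 13°→270° and v₂ plunges 23°→015°.
n = v₁ × v₂ = (-0.200, 0.434, 0.866) (taken with n_z > 0).
Dip δ = arctan(|n_h|/n_z) = arctan(0.478/0.866) = 28.9°.
Dip direction = atan2(-0.200, 0.434) = 335° (azimuth of n's horizontal projection).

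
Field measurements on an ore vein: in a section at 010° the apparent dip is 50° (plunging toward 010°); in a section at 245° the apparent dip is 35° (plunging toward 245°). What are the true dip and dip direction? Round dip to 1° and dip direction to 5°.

Represent each trace as a vector plunging at its apparent dip toward its trend (east-north-up frame): v₁ = (0.112, 0.633, -0.766), v₂ = (-0.742, -0.346, -0.574).
Cross product v₁ × v₂ gives the pole to the plane: n ∝ (-0.628, 0.633, 0.431).
Dip δ = arctan(|n_h|/n_z) = arctan(0.892/0.431) = 64.2°.
Dip direction = azimuth of (n_x, n_y) = atan2(-0.628, 0.633) = 315°.

true dip 64°, dip direction 315°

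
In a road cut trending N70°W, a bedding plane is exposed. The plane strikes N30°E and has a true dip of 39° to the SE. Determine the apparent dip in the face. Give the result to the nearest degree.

The strike is N30°E and the section trends N70°W; the acute angle between them is β = 80°.
tan α = tan 39° × sin 80° = 0.8098 × 0.9848 = 0.7975
α = arctan(0.7975) = 38.57°

39°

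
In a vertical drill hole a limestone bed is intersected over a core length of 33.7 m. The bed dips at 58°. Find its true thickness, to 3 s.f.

True thickness t = h · cos(dip) = 33.7 × cos 58°
t = 33.7 × 0.5299 = 17.858 m

17.9 m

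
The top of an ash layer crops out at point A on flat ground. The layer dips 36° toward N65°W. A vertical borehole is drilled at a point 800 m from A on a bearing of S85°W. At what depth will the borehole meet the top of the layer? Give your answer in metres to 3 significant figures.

503 m

The hole lies 30° from the dip direction, so the down-dip offset is 800 × cos 30° = 692.82 m.
Depth = down-dip offset × tan(dip) = 692.82 × tan 36° = 692.82 × 0.7265
Depth = 503.36 m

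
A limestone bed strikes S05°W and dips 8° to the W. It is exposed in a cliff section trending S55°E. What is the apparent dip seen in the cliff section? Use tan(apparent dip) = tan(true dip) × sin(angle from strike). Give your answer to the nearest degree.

7°

Angle between strike (S05°W) and section (S55°E): β = 60°.
tan(apparent dip) = tan 8° · sin 60° = 0.1217
α = arctan(0.1217) = 6.94°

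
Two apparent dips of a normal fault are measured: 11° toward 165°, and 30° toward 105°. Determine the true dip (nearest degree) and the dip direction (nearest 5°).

Represent each trace as a vector plunging at its apparent dip toward its trend (east-north-up frame): v₁ = (0.254, -0.948, -0.191), v₂ = (0.837, -0.224, -0.500).
Cross product v₁ × v₂ gives the pole to the plane: n ∝ (0.431, -0.033, 0.736).
True dip = arccos(n_z / |n|) = arccos(0.8622) = 30.4°.
The horizontal component of n points toward azimuth atan2(n_x, n_y) = 94°, the dip direction.

true dip 30°, dip direction 095°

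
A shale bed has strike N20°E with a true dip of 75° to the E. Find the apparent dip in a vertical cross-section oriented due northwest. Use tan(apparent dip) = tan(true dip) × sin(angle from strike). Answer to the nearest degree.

74°

The strike is N20°E and the section trends due northwest; the acute angle between them is β = 65°.
tan(apparent dip) = tan 75° · sin 65° = 3.3824
apparent dip = arctan 3.3824 = 73.53°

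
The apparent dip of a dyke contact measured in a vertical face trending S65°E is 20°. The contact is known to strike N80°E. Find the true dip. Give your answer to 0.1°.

The section is 35° from the strike.
tan(true dip) = tan 20° / sin 35° = 0.6346
true dip = arctan 0.6346 = 32.40°

32.4°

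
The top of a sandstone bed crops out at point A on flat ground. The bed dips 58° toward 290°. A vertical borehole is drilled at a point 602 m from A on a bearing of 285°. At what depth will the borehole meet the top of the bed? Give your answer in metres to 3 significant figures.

The hole lies 5° from the dip direction, so the down-dip offset is 602 × cos 5° = 599.71 m.
Depth = down-dip offset × tan(dip) = 599.71 × tan 58° = 599.71 × 1.6003
Depth = 959.74 m

960 m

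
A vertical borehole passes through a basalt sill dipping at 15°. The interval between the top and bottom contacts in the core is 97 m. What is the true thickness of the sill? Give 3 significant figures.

True thickness t = h · cos(dip) = 97 × cos 15°
t = 97 × 0.9659 = 93.695 m

93.7 m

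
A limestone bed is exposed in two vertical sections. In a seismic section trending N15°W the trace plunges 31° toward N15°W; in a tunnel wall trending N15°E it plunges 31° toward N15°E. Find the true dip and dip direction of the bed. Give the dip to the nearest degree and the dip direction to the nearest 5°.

Represent each trace as a vector plunging at its apparent dip toward its trend (east-north-up frame): v₁ = (-0.222, 0.828, -0.515), v₂ = (0.222, 0.828, -0.515).
n = v₁ × v₂ = (-0.000, 0.229, 0.367) (taken with n_z > 0).
Dip δ = arctan(|n_h|/n_z) = arctan(0.229/0.367) = 31.9°.
Dip direction = azimuth of (n_x, n_y) = atan2(-0.000, 0.229) = 0°.

true dip 32°, dip direction 000°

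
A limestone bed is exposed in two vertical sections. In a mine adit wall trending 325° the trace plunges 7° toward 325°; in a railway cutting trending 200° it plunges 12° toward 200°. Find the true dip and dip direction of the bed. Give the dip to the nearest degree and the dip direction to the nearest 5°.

true dip 20°, dip direction 255°

The two traces are lines in the plane: v₁ = (sin 325°·cos 7°, cos 325°·cos 7°, −sin 7°), v₂ = (sin 200°·cos 12°, cos 200°·cos 12°, −sin 12°).
The plane normal is n = v₁ × v₂ ∝ (-0.281, -0.078, 0.795).
True dip = arccos(n_z / |n|) = arccos(0.9389) = 20.1°.
The horizontal component of n points toward azimuth atan2(n_x, n_y) = 255°, the dip direction.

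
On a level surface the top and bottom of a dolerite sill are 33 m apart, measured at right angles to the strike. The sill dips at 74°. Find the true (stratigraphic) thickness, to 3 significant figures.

31.7 m

True thickness t = w · sin(dip) = 33 × sin 74°
t = 33 × 0.9613 = 31.722 m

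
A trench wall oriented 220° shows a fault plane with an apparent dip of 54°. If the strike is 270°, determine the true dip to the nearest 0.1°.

The section is 50° from the strike.
tan(true dip) = tan 54° / sin 50° = 1.7967
true dip = arctan 1.7967 = 60.90°

60.9°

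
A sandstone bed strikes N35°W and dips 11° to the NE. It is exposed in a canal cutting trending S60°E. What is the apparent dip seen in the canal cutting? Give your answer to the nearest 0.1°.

The section lies 25° from the strike.
tan α = tan 11° × sin 25° = 0.1944 × 0.4226 = 0.0821
apparent dip = arctan 0.0821 = 4.70°

4.7°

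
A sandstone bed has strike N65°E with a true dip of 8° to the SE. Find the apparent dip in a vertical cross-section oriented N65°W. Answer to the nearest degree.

The section lies 50° from the strike.
tan(apparent dip) = tan 8° · sin 50° = 0.1077
apparent dip = arctan 0.1077 = 6.14°

6°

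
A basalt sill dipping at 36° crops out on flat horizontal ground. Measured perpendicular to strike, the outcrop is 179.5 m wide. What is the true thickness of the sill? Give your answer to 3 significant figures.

106 m

True thickness t = w · sin(dip) = 179.5 × sin 36°
t = 179.5 × 0.5878 = 105.507 m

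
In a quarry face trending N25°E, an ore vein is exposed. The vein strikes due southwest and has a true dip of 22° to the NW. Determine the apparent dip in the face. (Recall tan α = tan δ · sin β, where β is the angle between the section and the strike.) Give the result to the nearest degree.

8°

The section lies 20° from the strike.
tan α = tan 22° × sin 20° = 0.4040 × 0.3420 = 0.1382
α = arctan(0.1382) = 7.87°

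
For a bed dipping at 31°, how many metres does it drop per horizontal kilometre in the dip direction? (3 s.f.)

601 m

drop per km = 1000 × tan 31° = 1000 × 0.6009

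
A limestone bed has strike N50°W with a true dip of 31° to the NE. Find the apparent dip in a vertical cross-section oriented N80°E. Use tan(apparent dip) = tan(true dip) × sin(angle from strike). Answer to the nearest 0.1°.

Angle between strike (N50°W) and section (N80°E): β = 50°.
tan(apparent dip) = tan 31° · sin 50° = 0.4603
α = arctan(0.4603) = 24.72°

24.7°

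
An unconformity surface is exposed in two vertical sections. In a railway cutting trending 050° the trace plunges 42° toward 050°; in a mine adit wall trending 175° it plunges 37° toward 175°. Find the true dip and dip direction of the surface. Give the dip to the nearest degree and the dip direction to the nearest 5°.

Represent each trace as a vector plunging at its apparent dip toward its trend (east-north-up frame): v₁ = (0.569, 0.478, -0.669), v₂ = (0.070, -0.796, -0.602).
The plane normal is n = v₁ × v₂ ∝ (0.820, -0.296, 0.486).
Dip δ = arctan(|n_h|/n_z) = arctan(0.872/0.486) = 60.8°.
Dip direction = atan2(0.820, -0.296) = 110° (azimuth of n's horizontal projection).

true dip 61°, dip direction 110°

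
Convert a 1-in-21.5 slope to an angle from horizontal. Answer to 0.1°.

2.7°

tan θ = 1/21.5 = 0.0465
θ = arctan(0.0465) = 2.66°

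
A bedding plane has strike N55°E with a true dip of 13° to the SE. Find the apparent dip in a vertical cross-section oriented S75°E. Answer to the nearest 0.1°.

The strike is N55°E and the section trends S75°E; the acute angle between them is β = 50°.
tan α = tan 13° × sin 50° = 0.2309 × 0.7660 = 0.1769
apparent dip = arctan 0.1769 = 10.03°

10.0°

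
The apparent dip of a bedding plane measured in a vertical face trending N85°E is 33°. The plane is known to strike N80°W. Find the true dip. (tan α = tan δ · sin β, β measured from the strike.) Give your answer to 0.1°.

The section is 15° from the strike.
tan(true dip) = tan 33° / sin 15° = 2.5091
δ = arctan(2.5091) = 68.27°

68.3°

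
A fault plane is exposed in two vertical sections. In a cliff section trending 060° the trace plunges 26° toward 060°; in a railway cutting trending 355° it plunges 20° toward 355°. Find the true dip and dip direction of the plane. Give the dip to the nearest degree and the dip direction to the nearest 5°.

Represent each trace as a vector plunging at its apparent dip toward its trend (east-north-up frame): v₁ = (0.778, 0.449, -0.438), v₂ = (-0.082, 0.936, -0.342).
The plane normal is n = v₁ × v₂ ∝ (0.257, 0.302, 0.765).
True dip = arccos(n_z / |n|) = arccos(0.8880) = 27.4°.
Dip direction = atan2(0.257, 0.302) = 40° (azimuth of n's horizontal projection).

true dip 27°, dip direction 040°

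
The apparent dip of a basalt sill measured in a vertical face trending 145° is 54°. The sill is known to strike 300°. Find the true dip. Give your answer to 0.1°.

β = acute angle between strike 300° and section 145° = 25°.
tan(true dip) = tan 54° / sin 25° = 3.2568
true dip = arctan 3.2568 = 72.93°

72.9°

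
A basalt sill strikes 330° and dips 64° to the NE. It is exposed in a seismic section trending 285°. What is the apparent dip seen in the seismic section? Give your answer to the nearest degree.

The strike is 330° and the section trends 285°; the acute angle between them is β = 45°.
tan(apparent dip) = tan 64° · sin 45° = 1.4498
α = arctan(1.4498) = 55.40°

55°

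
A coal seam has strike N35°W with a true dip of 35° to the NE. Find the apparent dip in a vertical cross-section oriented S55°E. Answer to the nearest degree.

13°

The section lies 20° from the strike.
tan(apparent dip) = tan 35° · sin 20° = 0.2395
α = arctan(0.2395) = 13.47°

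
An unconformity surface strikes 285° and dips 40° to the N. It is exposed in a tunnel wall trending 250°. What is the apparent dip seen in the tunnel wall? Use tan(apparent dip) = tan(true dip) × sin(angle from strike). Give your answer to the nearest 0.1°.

25.7°

Angle between strike (285°) and section (250°): β = 35°.
tan α = tan 40° × sin 35° = 0.8391 × 0.5736 = 0.4813
apparent dip = arctan 0.4813 = 25.70°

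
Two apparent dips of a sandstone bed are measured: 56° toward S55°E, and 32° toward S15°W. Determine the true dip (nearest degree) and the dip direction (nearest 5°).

true dip 56°, dip direction 130°

Represent each trace as a vector plunging at its apparent dip toward its trend (east-north-up frame): v₁ = (0.458, -0.321, -0.829), v₂ = (-0.219, -0.819, -0.530).
n = v₁ × v₂ = (0.509, -0.425, 0.446) (taken with n_z > 0).
True dip = arccos(n_z / |n|) = arccos(0.5578) = 56.1°.
Dip direction = atan2(0.509, -0.425) = 130° (azimuth of n's horizontal projection).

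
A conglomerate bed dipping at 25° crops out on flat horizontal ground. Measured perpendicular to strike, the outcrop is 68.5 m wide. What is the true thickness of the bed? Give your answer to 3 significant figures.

True thickness t = w · sin(dip) = 68.5 × sin 25°
t = 68.5 × 0.4226 = 28.949 m

28.9 m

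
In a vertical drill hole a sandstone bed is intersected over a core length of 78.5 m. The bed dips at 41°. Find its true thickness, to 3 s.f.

True thickness t = h · cos(dip) = 78.5 × cos 41°
t = 78.5 × 0.7547 = 59.245 m

59.2 m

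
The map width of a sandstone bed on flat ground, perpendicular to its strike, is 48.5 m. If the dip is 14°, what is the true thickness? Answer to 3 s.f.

11.7 m

True thickness t = w · sin(dip) = 48.5 × sin 14°
t = 48.5 × 0.2419 = 11.733 m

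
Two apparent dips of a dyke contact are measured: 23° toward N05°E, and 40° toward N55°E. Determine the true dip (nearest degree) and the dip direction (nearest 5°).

true dip 40°, dip direction 065°

Represent each trace as a vector plunging at its apparent dip toward its trend (east-north-up frame): v₁ = (0.080, 0.917, -0.391), v₂ = (0.628, 0.439, -0.643).
The plane normal is n = v₁ × v₂ ∝ (0.418, 0.194, 0.540).
Dip δ = arctan(|n_h|/n_z) = arctan(0.460/0.540) = 40.4°.
The horizontal component of n points toward azimuth atan2(n_x, n_y) = 65°, the dip direction.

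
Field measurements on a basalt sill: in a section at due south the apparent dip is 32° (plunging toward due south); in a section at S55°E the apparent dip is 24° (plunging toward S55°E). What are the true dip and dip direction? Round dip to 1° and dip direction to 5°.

true dip 32°, dip direction 170°

Represent each trace as a vector plunging at its apparent dip toward its trend (east-north-up frame): v₁ = (0.000, -0.848, -0.530), v₂ = (0.748, -0.524, -0.407).
n = v₁ × v₂ = (0.067, -0.397, 0.635) (taken with n_z > 0).
True dip = arccos(n_z / |n|) = arccos(0.8446) = 32.4°.
The horizontal component of n points toward azimuth atan2(n_x, n_y) = 170°, the dip direction.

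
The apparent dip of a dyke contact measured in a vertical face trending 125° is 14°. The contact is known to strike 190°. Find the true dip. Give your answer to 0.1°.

β = acute angle between strike 190° and section 125° = 65°.
tan δ = tan α / sin β = tan 14° / sin 65° = 0.2493 / 0.9063 = 0.2751
true dip = arctan 0.2751 = 15.38°

15.4°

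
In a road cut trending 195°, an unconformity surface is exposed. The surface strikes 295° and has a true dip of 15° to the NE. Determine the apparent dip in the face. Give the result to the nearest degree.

15°

The section lies 80° from the strike.
tan α = tan 15° × sin 80° = 0.2679 × 0.9848 = 0.2639
apparent dip = arctan 0.2639 = 14.78°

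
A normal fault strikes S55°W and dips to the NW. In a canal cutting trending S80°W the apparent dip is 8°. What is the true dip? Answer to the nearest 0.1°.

18.4°

β = acute angle between strike S55°W and section S80°W = 25°.
tan(true dip) = tan 8° / sin 25° = 0.3325
true dip = arctan 0.3325 = 18.39°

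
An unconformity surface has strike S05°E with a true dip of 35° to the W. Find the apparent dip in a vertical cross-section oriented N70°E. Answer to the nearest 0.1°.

34.1°

The section lies 75° from the strike.
tan(apparent dip) = tan 35° · sin 75° = 0.6763
apparent dip = arctan 0.6763 = 34.07°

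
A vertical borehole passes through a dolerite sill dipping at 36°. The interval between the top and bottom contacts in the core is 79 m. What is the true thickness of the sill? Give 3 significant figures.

True thickness t = h · cos(dip) = 79 × cos 36°
t = 79 × 0.8090 = 63.912 m

63.9 m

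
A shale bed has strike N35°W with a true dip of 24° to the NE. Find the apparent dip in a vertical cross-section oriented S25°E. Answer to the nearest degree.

4°

The strike is N35°W and the section trends S25°E; the acute angle between them is β = 10°.
tan(apparent dip) = tan 24° · sin 10° = 0.0773
α = arctan(0.0773) = 4.42°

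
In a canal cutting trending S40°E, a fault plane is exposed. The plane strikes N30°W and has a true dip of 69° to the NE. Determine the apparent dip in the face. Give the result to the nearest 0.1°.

24.3°

Angle between strike (N30°W) and section (S40°E): β = 10°.
tan α = tan 69° × sin 10° = 2.6051 × 0.1736 = 0.4524
α = arctan(0.4524) = 24.34°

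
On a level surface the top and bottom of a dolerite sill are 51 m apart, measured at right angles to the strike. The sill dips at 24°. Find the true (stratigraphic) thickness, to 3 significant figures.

True thickness t = w · sin(dip) = 51 × sin 24°
t = 51 × 0.4067 = 20.744 m

20.7 m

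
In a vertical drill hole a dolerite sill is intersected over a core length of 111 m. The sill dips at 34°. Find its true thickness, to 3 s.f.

92.0 m

True thickness t = h · cos(dip) = 111 × cos 34°
t = 111 × 0.8290 = 92.023 m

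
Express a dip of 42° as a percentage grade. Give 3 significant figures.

grade % = 100 × tan 42° = 100 × 0.9004

90.0%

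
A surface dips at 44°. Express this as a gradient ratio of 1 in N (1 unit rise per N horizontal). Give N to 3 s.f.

1 in 1.04

1 : N means tan θ = 1/N, so N = 1/tan 44° = 1/0.9657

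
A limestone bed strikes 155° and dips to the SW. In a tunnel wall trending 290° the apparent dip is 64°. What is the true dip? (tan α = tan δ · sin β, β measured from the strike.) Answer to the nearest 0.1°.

71.0°

The section is 45° from the strike.
tan(true dip) = tan 64° / sin 45° = 2.8996
true dip = arctan 2.8996 = 70.97°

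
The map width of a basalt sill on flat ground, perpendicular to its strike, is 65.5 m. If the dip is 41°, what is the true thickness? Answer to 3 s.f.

True thickness t = w · sin(dip) = 65.5 × sin 41°
t = 65.5 × 0.6561 = 42.972 m

43.0 m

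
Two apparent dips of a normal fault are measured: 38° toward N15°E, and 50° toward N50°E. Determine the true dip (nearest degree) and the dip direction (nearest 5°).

Each apparent-dip line lies in the plane. As unit vectors (x east, y north, z up), v₁ plunges 38°→N15°E and v₂ plunges 50°→N50°E.
Cross product v₁ × v₂ gives the pole to the plane: n ∝ (0.329, 0.147, 0.291).
Dip δ = arctan(|n_h|/n_z) = arctan(0.360/0.291) = 51.1°.
Dip direction = azimuth of (n_x, n_y) = atan2(0.329, 0.147) = 66°.

true dip 51°, dip direction 065°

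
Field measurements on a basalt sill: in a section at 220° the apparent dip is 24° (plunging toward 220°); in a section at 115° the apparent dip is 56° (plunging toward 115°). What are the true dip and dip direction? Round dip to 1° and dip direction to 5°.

The two traces are lines in the plane: v₁ = (sin 220°·cos 24°, cos 220°·cos 24°, −sin 24°), v₂ = (sin 115°·cos 56°, cos 115°·cos 56°, −sin 56°).
The plane normal is n = v₁ × v₂ ∝ (0.484, -0.693, 0.493).
tan δ = √(n_x²+n_y²)/n_z = 0.845/0.493, so δ = 59.7°.
The horizontal component of n points toward azimuth atan2(n_x, n_y) = 145°, the dip direction.

true dip 60°, dip direction 145°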